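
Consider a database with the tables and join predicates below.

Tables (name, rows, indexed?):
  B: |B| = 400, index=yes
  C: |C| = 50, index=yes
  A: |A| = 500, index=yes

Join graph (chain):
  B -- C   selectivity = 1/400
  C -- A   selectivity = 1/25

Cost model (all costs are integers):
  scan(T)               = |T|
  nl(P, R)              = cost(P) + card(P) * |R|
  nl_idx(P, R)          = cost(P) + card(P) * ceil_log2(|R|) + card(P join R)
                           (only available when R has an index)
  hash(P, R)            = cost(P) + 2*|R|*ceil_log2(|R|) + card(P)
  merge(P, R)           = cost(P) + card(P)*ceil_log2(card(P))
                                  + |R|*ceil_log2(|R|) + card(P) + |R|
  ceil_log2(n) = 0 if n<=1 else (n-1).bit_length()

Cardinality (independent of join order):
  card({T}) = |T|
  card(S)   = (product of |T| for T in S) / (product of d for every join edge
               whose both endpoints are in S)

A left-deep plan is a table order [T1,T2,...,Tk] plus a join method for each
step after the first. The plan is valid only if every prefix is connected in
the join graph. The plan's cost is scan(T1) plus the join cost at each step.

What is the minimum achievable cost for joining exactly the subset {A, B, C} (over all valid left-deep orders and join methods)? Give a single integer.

Selinger DP over subsets of {A,B,C}:
  {B}: scan cost=400, card=400
  {C}: scan cost=50, card=50
  {A}: scan cost=500, card=500
  {BC}: card=50; try (B,nl_idx)→550, (C,hash)→1400, (C,nl_idx)→2850, (B,merge)→4400, (C,merge)→4750, (B,hash)→7300 …(+2); best=550 via (B,nl_idx)
  {AC}: card=1000; try (A,nl_idx)→1500, (C,hash)→1600, (C,nl_idx)→4500, (A,merge)→5400, (C,merge)→5850, (A,hash)→9100 …(+2); best=1500 via (A,nl_idx)
  {ABC}: card=1000; try (A,nl_idx)→2000, (A,merge)→5900, (A,hash)→9600, (B,hash)→9700, (B,nl_idx)→11500, (B,merge)→16500 …(+2); best=2000 via (A,nl_idx)

2000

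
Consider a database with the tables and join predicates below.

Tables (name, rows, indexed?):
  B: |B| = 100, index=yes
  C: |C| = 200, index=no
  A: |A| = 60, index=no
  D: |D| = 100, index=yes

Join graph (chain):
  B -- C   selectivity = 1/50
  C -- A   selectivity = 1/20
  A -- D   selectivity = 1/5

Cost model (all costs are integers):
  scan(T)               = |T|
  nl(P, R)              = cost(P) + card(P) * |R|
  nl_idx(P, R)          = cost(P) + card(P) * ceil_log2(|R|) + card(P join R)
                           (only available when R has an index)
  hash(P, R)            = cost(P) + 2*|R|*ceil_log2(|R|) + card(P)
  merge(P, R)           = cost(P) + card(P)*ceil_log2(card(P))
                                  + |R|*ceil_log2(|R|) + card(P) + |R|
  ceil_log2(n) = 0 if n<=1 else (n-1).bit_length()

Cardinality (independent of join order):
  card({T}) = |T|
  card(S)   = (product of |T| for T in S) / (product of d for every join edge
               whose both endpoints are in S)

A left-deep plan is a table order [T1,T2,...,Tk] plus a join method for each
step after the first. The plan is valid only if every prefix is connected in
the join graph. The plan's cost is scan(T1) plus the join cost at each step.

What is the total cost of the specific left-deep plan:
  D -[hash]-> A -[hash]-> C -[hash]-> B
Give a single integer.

18720

step 1: scan D: cost=100, card=100
step 2: join A via hash
    card(P join A) = 100*60/(5) = 1200
    cost = 100 + 2*60*6 + 100 = 920
step 3: join C via hash
    card(P join C) = 1200*200/(20) = 12000
    cost = 920 + 2*200*8 + 1200 = 5320
step 4: join B via hash
    card(P join B) = 12000*100/(50) = 24000
    cost = 5320 + 2*100*7 + 12000 = 18720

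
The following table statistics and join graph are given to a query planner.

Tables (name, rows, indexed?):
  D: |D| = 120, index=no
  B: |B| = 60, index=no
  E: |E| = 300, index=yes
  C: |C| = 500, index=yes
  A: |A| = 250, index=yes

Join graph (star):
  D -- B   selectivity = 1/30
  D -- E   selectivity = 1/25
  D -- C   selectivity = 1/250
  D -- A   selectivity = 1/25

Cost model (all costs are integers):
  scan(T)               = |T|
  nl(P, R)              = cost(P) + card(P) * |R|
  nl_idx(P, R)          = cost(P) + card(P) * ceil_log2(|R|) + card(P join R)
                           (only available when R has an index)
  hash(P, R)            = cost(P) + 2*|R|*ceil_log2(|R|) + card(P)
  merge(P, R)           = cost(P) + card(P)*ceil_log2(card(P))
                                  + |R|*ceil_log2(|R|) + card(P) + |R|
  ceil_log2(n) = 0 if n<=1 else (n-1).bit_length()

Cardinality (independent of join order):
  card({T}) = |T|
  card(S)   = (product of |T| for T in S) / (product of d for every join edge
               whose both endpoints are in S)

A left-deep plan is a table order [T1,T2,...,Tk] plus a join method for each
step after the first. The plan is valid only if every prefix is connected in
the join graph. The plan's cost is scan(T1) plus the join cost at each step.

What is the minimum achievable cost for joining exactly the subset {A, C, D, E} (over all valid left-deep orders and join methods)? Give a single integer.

Selinger DP over subsets of {A,C,D,E}:
  {D}: scan cost=120, card=120
  {E}: scan cost=300, card=300
  {C}: scan cost=500, card=500
  {A}: scan cost=250, card=250
  {DE}: card=1440; try (D,hash)→2280, (E,nl_idx)→2640, (E,merge)→4080, (D,merge)→4260, (E,hash)→5640, (E,nl)→36120 …(+1); best=2280 via (D,hash)
  {CD}: card=240; try (C,nl_idx)→1440, (D,hash)→2680, (C,merge)→6080, (D,merge)→6460, (C,hash)→9240, (C,nl)→60120 …(+1); best=1440 via (C,nl_idx)
  {AD}: card=1200; try (D,hash)→2180, (A,nl_idx)→2280, (A,merge)→3330, (D,merge)→3460, (A,hash)→4240, (A,nl)→30120 …(+1); best=2180 via (D,hash)
  {CDE}: card=2880; try (E,nl_idx)→6480, (E,merge)→6600, (E,hash)→7080, (C,hash)→12720, (C,nl_idx)→18120, (C,merge)→24560 …(+2); best=6480 via (E,nl_idx)
  {ADE}: card=14400; try (A,hash)→7720, (E,hash)→8780, (E,merge)→19580, (A,merge)→21810, (E,nl_idx)→27380, (A,nl_idx)→28200 …(+2); best=7720 via (A,hash)
  {ACD}: card=2400; try (A,hash)→5680, (A,nl_idx)→5760, (A,merge)→5850, (C,hash)→12380, (C,nl_idx)→15380, (C,merge)→21580 …(+2); best=5680 via (A,hash)
  {ACDE}: card=28800; try (A,hash)→13360, (E,hash)→13480, (C,hash)→31120, (E,merge)→39880, (A,merge)→46170, (E,nl_idx)→56080 …(+6); best=13360 via (A,hash)

13360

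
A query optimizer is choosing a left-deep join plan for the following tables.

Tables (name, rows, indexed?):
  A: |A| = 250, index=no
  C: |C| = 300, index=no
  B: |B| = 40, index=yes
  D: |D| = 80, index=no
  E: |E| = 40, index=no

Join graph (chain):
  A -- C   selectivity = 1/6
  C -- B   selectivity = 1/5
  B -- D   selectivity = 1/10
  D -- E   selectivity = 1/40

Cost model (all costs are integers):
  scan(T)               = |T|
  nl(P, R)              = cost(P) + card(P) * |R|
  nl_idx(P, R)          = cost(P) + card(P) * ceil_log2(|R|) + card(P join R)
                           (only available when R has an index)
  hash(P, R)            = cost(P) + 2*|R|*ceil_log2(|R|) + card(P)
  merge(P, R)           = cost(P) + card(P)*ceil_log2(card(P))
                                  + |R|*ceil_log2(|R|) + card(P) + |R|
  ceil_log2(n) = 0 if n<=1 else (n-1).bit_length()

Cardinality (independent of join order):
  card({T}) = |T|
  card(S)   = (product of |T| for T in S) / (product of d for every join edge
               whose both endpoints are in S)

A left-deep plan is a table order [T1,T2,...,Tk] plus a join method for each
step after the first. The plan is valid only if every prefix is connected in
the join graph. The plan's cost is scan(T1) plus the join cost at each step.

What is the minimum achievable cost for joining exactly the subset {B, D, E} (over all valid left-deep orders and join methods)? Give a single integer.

Selinger DP over subsets of {B,D,E}:
  {B}: scan cost=40, card=40
  {D}: scan cost=80, card=80
  {E}: scan cost=40, card=40
  {BD}: card=320; try (B,hash)→640, (B,nl_idx)→880, (D,merge)→960, (B,merge)→1000, (D,hash)→1200, (D,nl)→3240 …(+1); best=640 via (B,hash)
  {DE}: card=80; try (E,hash)→640, (D,merge)→960, (E,merge)→1000, (D,hash)→1200, (D,nl)→3240, (E,nl)→3280; best=640 via (E,hash)
  {BDE}: card=320; try (B,hash)→1200, (E,hash)→1440, (B,nl_idx)→1440, (B,merge)→1560, (B,nl)→3840, (E,merge)→4120 …(+1); best=1200 via (B,hash)

1200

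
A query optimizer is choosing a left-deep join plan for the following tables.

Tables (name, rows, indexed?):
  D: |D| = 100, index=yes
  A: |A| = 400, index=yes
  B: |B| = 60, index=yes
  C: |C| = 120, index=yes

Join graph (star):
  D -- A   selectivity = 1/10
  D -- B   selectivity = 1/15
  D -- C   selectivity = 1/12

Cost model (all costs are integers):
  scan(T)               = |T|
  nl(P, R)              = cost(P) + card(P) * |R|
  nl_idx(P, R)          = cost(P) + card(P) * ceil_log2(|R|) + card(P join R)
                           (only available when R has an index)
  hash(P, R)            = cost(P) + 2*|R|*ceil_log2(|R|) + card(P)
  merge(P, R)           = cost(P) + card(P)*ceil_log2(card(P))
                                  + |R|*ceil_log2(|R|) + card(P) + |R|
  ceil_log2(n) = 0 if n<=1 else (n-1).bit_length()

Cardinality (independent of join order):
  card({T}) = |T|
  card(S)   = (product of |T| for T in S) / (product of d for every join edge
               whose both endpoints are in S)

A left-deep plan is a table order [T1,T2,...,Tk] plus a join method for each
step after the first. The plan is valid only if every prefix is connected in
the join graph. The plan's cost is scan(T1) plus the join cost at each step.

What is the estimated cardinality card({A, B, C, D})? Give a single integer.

Tables in S: A(400), B(60), C(120), D(100)
Edges inside S: D-A(d=10), D-B(d=15), D-C(d=12)
numerator = 400 * 60 * 120 * 100 = 288000000
denominator = 10 * 15 * 12 = 1800
card(S) = 288000000 / 1800 = 160000

160000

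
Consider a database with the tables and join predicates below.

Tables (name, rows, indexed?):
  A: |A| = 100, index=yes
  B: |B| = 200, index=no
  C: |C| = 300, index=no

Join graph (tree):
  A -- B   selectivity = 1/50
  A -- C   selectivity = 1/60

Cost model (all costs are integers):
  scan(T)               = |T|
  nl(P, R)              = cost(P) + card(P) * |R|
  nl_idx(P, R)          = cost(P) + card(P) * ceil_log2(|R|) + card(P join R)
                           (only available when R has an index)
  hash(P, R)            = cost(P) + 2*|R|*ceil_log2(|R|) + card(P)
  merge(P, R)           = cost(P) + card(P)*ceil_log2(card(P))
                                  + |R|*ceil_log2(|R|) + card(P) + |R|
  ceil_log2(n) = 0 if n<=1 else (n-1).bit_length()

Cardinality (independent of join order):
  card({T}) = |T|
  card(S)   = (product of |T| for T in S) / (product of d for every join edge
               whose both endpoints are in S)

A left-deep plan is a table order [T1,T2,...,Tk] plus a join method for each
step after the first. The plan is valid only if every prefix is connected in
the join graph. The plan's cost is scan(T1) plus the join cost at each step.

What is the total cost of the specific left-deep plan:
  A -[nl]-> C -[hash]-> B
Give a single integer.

step 1: scan A: cost=100, card=100
step 2: join C via nl
    card(P join C) = 100*300/(60) = 500
    cost = 100 + 100*300 = 30100
step 3: join B via hash
    card(P join B) = 500*200/(50) = 2000
    cost = 30100 + 2*200*8 + 500 = 33800

33800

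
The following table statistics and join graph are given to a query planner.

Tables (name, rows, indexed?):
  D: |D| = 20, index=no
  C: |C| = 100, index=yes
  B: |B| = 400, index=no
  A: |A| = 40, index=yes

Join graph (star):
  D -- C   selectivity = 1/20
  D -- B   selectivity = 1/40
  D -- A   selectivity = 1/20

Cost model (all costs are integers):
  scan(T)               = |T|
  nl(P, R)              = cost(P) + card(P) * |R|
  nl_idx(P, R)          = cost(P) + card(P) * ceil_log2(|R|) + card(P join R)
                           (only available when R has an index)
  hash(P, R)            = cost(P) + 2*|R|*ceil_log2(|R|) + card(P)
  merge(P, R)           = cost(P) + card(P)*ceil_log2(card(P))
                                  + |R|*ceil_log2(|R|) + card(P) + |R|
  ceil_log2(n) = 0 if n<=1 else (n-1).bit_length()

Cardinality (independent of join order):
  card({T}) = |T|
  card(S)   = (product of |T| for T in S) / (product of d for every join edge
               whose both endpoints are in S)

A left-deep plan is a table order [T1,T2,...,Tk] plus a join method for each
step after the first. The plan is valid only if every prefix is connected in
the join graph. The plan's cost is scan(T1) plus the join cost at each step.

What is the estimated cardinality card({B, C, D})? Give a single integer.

1000

Tables in S: B(400), C(100), D(20)
Edges inside S: D-C(d=20), D-B(d=40)
numerator = 400 * 100 * 20 = 800000
denominator = 20 * 40 = 800
card(S) = 800000 / 800 = 1000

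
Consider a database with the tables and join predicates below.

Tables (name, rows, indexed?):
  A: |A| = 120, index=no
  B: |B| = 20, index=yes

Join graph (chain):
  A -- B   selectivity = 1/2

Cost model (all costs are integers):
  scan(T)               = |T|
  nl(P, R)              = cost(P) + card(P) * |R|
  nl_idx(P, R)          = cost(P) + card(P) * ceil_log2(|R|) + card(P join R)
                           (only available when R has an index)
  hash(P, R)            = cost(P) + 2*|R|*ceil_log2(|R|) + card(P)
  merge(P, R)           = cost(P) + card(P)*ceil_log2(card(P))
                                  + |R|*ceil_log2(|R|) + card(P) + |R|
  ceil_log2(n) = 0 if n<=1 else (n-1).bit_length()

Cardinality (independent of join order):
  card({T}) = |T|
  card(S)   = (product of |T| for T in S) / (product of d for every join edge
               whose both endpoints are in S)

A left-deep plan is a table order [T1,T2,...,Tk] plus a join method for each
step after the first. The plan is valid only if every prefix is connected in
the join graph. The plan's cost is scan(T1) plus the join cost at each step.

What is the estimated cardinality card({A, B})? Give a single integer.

1200

Tables in S: A(120), B(20)
Edges inside S: A-B(d=2)
numerator = 120 * 20 = 2400
denominator = 2 = 2
card(S) = 2400 / 2 = 1200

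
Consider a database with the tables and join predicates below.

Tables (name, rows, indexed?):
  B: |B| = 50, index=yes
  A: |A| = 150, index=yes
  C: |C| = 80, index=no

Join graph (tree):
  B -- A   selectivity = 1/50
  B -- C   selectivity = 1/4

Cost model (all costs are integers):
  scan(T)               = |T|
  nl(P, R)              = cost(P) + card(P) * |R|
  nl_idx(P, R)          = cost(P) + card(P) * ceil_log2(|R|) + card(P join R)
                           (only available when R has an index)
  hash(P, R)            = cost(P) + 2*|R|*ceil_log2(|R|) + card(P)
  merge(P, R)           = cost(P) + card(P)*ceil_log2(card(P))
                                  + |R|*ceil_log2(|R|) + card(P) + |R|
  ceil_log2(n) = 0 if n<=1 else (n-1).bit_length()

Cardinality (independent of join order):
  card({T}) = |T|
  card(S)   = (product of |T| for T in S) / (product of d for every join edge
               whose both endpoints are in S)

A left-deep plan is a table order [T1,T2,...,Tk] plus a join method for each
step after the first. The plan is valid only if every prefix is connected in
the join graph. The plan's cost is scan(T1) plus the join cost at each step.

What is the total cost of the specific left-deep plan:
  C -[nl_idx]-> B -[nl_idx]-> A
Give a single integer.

step 1: scan C: cost=80, card=80
step 2: join B via nl_idx
    card(P join B) = 80*50/(4) = 1000
    cost = 80 + 80*6 + 1000 = 1560
step 3: join A via nl_idx
    card(P join A) = 1000*150/(50) = 3000
    cost = 1560 + 1000*8 + 3000 = 12560

12560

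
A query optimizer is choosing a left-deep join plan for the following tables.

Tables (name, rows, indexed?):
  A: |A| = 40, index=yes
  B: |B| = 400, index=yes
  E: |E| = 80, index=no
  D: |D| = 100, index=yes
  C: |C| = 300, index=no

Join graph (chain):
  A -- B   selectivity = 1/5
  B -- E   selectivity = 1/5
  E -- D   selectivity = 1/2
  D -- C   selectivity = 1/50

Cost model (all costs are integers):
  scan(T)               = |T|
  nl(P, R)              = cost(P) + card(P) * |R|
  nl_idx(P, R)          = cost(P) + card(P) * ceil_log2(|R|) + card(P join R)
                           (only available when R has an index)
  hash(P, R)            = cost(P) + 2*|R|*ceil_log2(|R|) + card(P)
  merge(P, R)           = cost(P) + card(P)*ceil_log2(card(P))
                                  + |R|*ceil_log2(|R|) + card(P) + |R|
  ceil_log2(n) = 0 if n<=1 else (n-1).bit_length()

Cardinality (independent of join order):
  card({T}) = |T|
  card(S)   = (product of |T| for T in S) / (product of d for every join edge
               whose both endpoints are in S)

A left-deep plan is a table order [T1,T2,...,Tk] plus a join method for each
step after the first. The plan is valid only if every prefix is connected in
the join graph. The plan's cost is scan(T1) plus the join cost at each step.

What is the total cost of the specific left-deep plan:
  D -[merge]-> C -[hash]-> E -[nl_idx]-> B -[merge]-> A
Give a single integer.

step 1: scan D: cost=100, card=100
step 2: join C via merge
    card(P join C) = 100*300/(50) = 600
    cost = 100 + 100*7 + 300*9 + 100 + 300 = 3900
step 3: join E via hash
    card(P join E) = 600*80/(2) = 24000
    cost = 3900 + 2*80*7 + 600 = 5620
step 4: join B via nl_idx
    card(P join B) = 24000*400/(5) = 1920000
    cost = 5620 + 24000*9 + 1920000 = 2141620
step 5: join A via merge
    card(P join A) = 1920000*40/(5) = 15360000
    cost = 2141620 + 1920000*21 + 40*6 + 1920000 + 40 = 44381900

44381900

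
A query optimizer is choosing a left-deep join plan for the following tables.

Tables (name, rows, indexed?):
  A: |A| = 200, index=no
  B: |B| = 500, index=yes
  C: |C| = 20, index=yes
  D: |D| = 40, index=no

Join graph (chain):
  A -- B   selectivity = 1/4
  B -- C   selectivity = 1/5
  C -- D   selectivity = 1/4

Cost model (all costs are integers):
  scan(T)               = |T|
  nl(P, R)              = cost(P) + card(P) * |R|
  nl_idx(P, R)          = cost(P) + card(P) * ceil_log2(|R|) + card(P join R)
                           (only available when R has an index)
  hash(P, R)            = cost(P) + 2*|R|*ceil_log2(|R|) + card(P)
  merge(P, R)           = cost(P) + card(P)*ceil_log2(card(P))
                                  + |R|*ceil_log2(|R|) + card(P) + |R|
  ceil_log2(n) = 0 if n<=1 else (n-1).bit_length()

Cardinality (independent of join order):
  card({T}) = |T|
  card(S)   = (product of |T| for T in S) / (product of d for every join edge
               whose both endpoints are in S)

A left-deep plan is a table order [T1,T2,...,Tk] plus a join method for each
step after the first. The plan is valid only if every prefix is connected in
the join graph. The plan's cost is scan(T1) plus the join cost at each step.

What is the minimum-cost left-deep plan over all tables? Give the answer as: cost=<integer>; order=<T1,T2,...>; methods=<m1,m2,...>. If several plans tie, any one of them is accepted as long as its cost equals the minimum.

Selinger DP (subsets sized 1..n):
  {A}: scan cost=200, card=200
  {B}: scan cost=500, card=500
  {C}: scan cost=20, card=20
  {D}: scan cost=40, card=40
  {AB}: card=25000; try (A,hash)→4200, (B,merge)→7000, (A,merge)→7300, (B,hash)→9400, (B,nl_idx)→27000, (B,nl)→100200 …(+1); best=4200 via (A,hash)
  {BC}: card=2000; try (C,hash)→1200, (B,nl_idx)→2200, (C,nl_idx)→5000, (B,merge)→5140, (C,merge)→5620, (B,hash)→9040 …(+2); best=1200 via (C,hash)
  {CD}: card=200; try (C,hash)→280, (D,merge)→420, (C,merge)→440, (C,nl_idx)→440, (D,hash)→520, (D,nl)→820 …(+1); best=280 via (C,hash)
  {ABC}: card=100000; try (A,hash)→6400, (A,merge)→27000, (C,hash)→29400, (C,nl_idx)→229200, (A,nl)→401200, (C,merge)→404320 …(+1); best=6400 via (A,hash)
  {BCD}: card=20000; try (D,hash)→3680, (B,merge)→7080, (B,hash)→9480, (B,nl_idx)→22080, (D,merge)→25480, (D,nl)→81200 …(+1); best=3680 via (D,hash)
  {ABCD}: card=1000000; try (A,hash)→26880, (D,hash)→106880, (A,merge)→325480, (D,merge)→1806680, (A,nl)→4003680, (D,nl)→4006400; best=26880 via (A,hash)

cost=26880; order=B,C,D,A; methods=hash,hash,hash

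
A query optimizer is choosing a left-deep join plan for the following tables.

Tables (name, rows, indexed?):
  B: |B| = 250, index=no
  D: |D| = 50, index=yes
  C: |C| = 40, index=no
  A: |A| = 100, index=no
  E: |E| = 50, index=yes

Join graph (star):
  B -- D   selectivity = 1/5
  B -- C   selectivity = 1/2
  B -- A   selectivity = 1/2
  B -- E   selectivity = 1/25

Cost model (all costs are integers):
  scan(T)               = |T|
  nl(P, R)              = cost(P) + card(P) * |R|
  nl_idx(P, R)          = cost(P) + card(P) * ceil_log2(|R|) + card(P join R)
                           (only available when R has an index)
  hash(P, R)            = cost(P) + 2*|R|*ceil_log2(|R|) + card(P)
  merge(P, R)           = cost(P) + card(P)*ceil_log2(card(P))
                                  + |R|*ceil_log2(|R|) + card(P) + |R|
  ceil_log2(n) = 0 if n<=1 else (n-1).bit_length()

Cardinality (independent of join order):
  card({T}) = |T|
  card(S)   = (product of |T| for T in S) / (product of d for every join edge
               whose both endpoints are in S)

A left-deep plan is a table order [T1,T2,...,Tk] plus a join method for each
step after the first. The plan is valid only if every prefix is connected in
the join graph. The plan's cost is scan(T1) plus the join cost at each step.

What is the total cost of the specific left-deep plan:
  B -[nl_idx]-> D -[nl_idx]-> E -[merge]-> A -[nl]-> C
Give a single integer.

10095050

step 1: scan B: cost=250, card=250
step 2: join D via nl_idx
    card(P join D) = 250*50/(5) = 2500
    cost = 250 + 250*6 + 2500 = 4250
step 3: join E via nl_idx
    card(P join E) = 2500*50/(25) = 5000
    cost = 4250 + 2500*6 + 5000 = 24250
step 4: join A via merge
    card(P join A) = 5000*100/(2) = 250000
    cost = 24250 + 5000*13 + 100*7 + 5000 + 100 = 95050
step 5: join C via nl
    card(P join C) = 250000*40/(2) = 5000000
    cost = 95050 + 250000*40 = 10095050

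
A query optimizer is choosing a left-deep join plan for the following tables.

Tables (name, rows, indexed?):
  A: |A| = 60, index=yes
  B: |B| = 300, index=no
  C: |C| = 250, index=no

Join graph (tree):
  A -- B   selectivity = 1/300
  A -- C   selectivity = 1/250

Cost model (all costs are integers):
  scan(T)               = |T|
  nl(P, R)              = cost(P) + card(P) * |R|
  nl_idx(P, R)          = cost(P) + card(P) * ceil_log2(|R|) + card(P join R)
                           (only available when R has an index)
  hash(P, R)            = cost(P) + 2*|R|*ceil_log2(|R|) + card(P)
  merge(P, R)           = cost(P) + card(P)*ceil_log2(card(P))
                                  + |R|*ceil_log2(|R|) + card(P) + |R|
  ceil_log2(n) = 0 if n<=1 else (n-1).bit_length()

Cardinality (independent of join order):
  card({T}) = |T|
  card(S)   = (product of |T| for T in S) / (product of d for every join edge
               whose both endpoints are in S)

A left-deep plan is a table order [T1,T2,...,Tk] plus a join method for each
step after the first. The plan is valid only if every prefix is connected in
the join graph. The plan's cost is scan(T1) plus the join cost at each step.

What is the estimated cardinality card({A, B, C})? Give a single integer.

60

Tables in S: A(60), B(300), C(250)
Edges inside S: A-B(d=300), A-C(d=250)
numerator = 60 * 300 * 250 = 4500000
denominator = 300 * 250 = 75000
card(S) = 4500000 / 75000 = 60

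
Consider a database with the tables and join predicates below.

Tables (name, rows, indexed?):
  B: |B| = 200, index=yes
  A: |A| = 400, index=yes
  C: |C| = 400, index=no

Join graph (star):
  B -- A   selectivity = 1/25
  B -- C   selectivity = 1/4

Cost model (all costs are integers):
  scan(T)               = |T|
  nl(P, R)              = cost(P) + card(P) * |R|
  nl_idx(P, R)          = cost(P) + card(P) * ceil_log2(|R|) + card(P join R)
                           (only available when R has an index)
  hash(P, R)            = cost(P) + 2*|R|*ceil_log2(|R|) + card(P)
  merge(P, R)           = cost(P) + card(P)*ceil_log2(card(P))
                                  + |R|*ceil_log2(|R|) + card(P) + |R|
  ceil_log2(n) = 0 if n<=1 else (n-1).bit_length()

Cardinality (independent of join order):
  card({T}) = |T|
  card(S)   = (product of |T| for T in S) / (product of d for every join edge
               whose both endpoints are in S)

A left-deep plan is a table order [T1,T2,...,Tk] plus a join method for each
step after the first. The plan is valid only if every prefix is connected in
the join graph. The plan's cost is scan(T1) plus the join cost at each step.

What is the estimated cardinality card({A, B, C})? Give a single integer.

Tables in S: A(400), B(200), C(400)
Edges inside S: B-A(d=25), B-C(d=4)
numerator = 400 * 200 * 400 = 32000000
denominator = 25 * 4 = 100
card(S) = 32000000 / 100 = 320000

320000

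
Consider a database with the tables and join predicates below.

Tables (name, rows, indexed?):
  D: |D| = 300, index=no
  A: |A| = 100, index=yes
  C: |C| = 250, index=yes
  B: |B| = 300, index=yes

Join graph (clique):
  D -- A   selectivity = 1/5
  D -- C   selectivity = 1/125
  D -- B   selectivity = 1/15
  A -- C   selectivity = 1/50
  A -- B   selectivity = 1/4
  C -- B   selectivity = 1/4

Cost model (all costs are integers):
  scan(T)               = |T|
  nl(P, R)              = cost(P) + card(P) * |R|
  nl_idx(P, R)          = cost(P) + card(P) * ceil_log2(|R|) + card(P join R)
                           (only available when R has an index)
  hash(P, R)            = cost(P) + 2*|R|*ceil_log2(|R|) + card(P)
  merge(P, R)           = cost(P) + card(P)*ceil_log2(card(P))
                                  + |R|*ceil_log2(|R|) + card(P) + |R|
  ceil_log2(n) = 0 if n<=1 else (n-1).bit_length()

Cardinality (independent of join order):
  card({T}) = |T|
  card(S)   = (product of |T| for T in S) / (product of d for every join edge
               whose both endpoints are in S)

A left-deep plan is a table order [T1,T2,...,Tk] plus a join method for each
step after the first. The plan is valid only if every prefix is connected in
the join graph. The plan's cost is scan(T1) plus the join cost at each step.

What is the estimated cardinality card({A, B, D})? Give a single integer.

Tables in S: A(100), B(300), D(300)
Edges inside S: D-A(d=5), D-B(d=15), A-B(d=4)
numerator = 100 * 300 * 300 = 9000000
denominator = 5 * 15 * 4 = 300
card(S) = 9000000 / 300 = 30000

30000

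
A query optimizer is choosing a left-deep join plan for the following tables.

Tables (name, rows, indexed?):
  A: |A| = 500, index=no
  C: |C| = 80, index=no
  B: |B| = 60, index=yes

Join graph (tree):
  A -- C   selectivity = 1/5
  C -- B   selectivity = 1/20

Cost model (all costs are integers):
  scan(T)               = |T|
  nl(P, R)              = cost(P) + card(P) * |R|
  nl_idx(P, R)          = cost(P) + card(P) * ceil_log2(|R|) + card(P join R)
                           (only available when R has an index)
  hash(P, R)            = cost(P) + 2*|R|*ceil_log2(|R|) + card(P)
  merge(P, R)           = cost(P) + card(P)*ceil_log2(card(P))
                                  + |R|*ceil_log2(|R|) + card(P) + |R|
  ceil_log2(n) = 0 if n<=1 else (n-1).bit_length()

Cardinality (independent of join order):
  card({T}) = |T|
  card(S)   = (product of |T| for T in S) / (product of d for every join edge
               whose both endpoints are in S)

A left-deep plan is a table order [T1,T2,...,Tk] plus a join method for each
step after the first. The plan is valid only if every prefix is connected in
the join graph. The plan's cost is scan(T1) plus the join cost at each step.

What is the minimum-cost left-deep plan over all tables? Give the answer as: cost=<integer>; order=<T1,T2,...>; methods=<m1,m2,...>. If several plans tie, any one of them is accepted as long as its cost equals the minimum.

Selinger DP (subsets sized 1..n):
  {A}: scan cost=500, card=500
  {C}: scan cost=80, card=80
  {B}: scan cost=60, card=60
  {AC}: card=8000; try (C,hash)→2120, (A,merge)→5720, (C,merge)→6140, (A,hash)→9160, (A,nl)→40080, (C,nl)→40500; best=2120 via (C,hash)
  {BC}: card=240; try (B,nl_idx)→800, (B,hash)→880, (C,merge)→1120, (B,merge)→1140, (C,hash)→1240, (C,nl)→4860 …(+1); best=800 via (B,nl_idx)
  {ABC}: card=24000; try (A,merge)→7960, (A,hash)→10040, (B,hash)→10840, (B,nl_idx)→74120, (B,merge)→114540, (A,nl)→120800 …(+1); best=7960 via (A,merge)

cost=7960; order=C,B,A; methods=nl_idx,merge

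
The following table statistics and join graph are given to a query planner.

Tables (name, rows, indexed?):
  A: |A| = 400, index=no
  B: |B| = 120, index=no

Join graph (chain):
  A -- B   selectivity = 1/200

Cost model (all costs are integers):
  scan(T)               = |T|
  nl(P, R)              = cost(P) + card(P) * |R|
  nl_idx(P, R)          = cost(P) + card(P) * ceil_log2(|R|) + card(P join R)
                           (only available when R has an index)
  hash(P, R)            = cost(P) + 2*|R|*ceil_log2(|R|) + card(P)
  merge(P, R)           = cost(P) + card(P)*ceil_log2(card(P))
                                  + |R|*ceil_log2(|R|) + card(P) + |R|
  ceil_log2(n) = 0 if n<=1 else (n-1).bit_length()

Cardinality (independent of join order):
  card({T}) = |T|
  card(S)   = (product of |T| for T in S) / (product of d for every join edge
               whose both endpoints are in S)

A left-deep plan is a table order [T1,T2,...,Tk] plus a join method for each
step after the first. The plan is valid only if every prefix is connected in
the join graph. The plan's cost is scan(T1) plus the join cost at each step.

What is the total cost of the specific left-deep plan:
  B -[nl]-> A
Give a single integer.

48120

step 1: scan B: cost=120, card=120
step 2: join A via nl
    card(P join A) = 120*400/(200) = 240
    cost = 120 + 120*400 = 48120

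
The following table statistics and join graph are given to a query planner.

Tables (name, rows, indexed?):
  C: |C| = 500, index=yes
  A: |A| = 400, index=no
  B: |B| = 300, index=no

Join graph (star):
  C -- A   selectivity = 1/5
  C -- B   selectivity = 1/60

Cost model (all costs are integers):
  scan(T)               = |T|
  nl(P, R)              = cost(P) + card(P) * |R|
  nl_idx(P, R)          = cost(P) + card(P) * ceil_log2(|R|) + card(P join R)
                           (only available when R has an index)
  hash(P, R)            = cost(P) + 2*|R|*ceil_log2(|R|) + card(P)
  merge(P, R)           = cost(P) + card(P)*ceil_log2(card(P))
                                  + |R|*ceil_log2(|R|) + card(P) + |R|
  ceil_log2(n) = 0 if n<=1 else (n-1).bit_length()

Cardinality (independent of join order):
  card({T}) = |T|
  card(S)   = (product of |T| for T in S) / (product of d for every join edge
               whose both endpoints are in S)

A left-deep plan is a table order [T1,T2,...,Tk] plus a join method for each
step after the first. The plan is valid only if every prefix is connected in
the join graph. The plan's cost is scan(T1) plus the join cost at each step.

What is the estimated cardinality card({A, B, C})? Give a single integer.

Tables in S: A(400), B(300), C(500)
Edges inside S: C-A(d=5), C-B(d=60)
numerator = 400 * 300 * 500 = 60000000
denominator = 5 * 60 = 300
card(S) = 60000000 / 300 = 200000

200000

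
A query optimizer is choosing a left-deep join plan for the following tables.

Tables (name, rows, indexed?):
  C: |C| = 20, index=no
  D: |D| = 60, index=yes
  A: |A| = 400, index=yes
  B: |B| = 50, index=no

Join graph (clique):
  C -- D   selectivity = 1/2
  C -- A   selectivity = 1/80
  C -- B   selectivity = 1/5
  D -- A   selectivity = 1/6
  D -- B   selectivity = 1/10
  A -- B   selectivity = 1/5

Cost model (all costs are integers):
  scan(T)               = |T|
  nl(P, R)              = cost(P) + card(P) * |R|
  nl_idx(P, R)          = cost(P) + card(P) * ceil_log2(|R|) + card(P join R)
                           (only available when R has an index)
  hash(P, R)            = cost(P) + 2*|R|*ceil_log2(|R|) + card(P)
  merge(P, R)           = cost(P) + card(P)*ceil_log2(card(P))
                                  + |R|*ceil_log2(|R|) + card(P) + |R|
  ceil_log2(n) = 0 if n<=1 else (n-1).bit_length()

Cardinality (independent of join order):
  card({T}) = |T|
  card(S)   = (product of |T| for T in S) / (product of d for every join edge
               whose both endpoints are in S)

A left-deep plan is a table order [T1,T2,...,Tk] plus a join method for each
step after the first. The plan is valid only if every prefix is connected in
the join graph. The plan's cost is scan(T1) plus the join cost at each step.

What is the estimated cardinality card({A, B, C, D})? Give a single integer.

100

Tables in S: A(400), B(50), C(20), D(60)
Edges inside S: C-D(d=2), C-A(d=80), C-B(d=5), D-A(d=6), D-B(d=10), A-B(d=5)
numerator = 400 * 50 * 20 * 60 = 24000000
denominator = 2 * 80 * 5 * 6 * 10 * 5 = 240000
card(S) = 24000000 / 240000 = 100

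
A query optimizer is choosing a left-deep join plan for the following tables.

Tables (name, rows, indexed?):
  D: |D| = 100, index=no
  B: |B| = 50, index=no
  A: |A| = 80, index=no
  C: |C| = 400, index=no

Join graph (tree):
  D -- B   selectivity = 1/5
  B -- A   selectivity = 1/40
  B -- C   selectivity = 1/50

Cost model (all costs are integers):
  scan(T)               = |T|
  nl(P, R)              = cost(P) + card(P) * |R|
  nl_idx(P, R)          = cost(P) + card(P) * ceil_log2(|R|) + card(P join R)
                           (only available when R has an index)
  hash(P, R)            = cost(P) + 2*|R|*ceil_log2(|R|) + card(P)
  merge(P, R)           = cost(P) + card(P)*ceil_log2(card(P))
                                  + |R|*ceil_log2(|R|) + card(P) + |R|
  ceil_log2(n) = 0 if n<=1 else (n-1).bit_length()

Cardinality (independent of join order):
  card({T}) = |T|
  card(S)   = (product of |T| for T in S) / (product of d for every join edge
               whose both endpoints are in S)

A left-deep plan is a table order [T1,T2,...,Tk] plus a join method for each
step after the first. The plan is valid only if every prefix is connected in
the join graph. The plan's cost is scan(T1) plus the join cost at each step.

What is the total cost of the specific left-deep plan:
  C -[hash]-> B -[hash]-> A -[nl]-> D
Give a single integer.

82920

step 1: scan C: cost=400, card=400
step 2: join B via hash
    card(P join B) = 400*50/(50) = 400
    cost = 400 + 2*50*6 + 400 = 1400
step 3: join A via hash
    card(P join A) = 400*80/(40) = 800
    cost = 1400 + 2*80*7 + 400 = 2920
step 4: join D via nl
    card(P join D) = 800*100/(5) = 16000
    cost = 2920 + 800*100 = 82920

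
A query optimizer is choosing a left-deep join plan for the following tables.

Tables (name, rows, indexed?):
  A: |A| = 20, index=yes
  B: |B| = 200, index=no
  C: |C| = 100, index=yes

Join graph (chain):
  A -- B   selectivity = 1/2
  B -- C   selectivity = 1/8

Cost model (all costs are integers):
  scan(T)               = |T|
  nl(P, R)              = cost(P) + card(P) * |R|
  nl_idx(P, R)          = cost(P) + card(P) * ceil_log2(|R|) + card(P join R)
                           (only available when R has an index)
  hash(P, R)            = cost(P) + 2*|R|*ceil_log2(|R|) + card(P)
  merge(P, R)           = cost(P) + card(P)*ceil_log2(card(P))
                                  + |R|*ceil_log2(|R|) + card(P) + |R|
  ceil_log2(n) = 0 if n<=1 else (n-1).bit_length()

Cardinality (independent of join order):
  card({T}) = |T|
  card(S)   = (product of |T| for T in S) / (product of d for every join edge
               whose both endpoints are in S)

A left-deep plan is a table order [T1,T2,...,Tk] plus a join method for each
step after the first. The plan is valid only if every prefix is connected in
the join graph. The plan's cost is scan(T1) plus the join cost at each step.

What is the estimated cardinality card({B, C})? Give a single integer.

Tables in S: B(200), C(100)
Edges inside S: B-C(d=8)
numerator = 200 * 100 = 20000
denominator = 8 = 8
card(S) = 20000 / 8 = 2500

2500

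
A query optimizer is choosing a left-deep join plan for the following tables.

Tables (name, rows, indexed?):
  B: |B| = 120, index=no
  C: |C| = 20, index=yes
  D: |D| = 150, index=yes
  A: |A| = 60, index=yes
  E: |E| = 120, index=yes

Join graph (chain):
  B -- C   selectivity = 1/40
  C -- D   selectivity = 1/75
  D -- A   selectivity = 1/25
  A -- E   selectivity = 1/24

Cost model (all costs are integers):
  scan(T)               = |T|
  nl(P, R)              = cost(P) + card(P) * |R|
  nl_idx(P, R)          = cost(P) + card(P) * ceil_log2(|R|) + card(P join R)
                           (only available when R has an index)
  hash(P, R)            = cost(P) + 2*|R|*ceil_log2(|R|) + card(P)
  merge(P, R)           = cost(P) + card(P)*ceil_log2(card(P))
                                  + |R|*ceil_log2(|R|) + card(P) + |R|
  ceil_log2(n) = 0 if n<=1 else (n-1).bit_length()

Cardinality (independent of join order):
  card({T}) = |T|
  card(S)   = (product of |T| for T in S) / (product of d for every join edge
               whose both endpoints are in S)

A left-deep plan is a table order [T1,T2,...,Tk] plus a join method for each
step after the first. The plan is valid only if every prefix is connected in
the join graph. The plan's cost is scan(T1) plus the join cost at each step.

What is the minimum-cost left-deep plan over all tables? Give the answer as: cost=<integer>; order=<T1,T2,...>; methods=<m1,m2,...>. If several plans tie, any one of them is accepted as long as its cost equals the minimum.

Selinger DP (subsets sized 1..n):
  {B}: scan cost=120, card=120
  {C}: scan cost=20, card=20
  {D}: scan cost=150, card=150
  {A}: scan cost=60, card=60
  {E}: scan cost=120, card=120
  {BC}: card=60; try (C,hash)→440, (C,nl_idx)→780, (B,merge)→1100, (C,merge)→1200, (B,hash)→1720, (B,nl)→2420 …(+1); best=440 via (C,hash)
  {CD}: card=40; try (D,nl_idx)→220, (C,hash)→500, (C,nl_idx)→940, (D,merge)→1490, (C,merge)→1620, (D,hash)→2440 …(+2); best=220 via (D,nl_idx)
  {AD}: card=360; try (D,nl_idx)→900, (A,hash)→1020, (A,nl_idx)→1410, (D,merge)→1830, (A,merge)→1920, (D,hash)→2520 …(+2); best=900 via (D,nl_idx)
  {AE}: card=300; try (E,nl_idx)→780, (A,hash)→960, (A,nl_idx)→1140, (E,merge)→1440, (A,merge)→1500, (E,hash)→1800 …(+2); best=780 via (E,nl_idx)
  {BCD}: card=120; try (D,nl_idx)→1040, (B,merge)→1460, (B,hash)→1940, (D,merge)→2210, (D,hash)→2900, (B,nl)→5020 …(+1); best=1040 via (D,nl_idx)
  {ACD}: card=96; try (A,nl_idx)→556, (A,merge)→920, (A,hash)→980, (C,hash)→1460, (A,nl)→2620, (C,nl_idx)→2796 …(+2); best=556 via (A,nl_idx)
  {ADE}: card=1800; try (E,hash)→2940, (D,hash)→3480, (D,nl_idx)→4980, (D,merge)→5130, (E,nl_idx)→5220, (E,merge)→5460 …(+2); best=2940 via (E,hash)
  {ABCD}: card=288; try (A,hash)→1880, (A,nl_idx)→2048, (B,merge)→2284, (B,hash)→2332, (A,merge)→2420, (A,nl)→8240 …(+1); best=1880 via (A,hash)
  {ACDE}: card=480; try (E,nl_idx)→1708, (E,merge)→2284, (E,hash)→2332, (C,hash)→4940, (E,nl)→12076, (C,nl_idx)→12420 …(+2); best=1708 via (E,nl_idx)
  {ABCDE}: card=1440; try (E,hash)→3848, (B,hash)→3868, (E,nl_idx)→5336, (E,merge)→5720, (B,merge)→7468, (E,nl)→36440 …(+1); best=3848 via (E,hash)

cost=3848; order=B,C,D,A,E; methods=hash,nl_idx,hash,hash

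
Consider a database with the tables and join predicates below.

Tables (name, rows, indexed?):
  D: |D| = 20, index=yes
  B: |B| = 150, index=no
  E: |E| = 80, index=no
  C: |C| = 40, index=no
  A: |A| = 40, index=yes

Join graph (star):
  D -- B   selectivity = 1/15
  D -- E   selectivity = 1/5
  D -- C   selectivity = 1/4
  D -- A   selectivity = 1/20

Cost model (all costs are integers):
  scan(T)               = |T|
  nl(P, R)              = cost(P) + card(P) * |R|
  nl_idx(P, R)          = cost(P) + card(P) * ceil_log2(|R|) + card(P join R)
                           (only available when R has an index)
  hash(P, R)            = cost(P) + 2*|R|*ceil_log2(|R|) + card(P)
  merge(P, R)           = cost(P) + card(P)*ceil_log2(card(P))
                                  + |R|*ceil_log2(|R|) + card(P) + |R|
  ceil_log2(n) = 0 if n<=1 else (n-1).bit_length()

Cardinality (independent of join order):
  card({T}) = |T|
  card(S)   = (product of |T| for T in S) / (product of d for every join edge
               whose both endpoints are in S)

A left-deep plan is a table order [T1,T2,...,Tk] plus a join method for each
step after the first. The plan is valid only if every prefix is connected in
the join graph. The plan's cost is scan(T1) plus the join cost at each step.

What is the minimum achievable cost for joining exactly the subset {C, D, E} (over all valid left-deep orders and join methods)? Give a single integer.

Selinger DP over subsets of {C,D,E}:
  {D}: scan cost=20, card=20
  {E}: scan cost=80, card=80
  {C}: scan cost=40, card=40
  {DE}: card=320; try (D,hash)→360, (E,merge)→780, (D,nl_idx)→800, (D,merge)→840, (E,hash)→1160, (E,nl)→1620 …(+1); best=360 via (D,hash)
  {CD}: card=200; try (D,hash)→280, (C,merge)→420, (D,merge)→440, (D,nl_idx)→440, (C,hash)→520, (C,nl)→820 …(+1); best=280 via (D,hash)
  {CDE}: card=3200; try (C,hash)→1160, (E,hash)→1600, (E,merge)→2720, (C,merge)→3840, (C,nl)→13160, (E,nl)→16280; best=1160 via (C,hash)

1160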